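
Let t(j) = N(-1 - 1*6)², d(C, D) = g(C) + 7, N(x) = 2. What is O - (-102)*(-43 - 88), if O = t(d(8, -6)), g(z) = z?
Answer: -13358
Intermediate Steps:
d(C, D) = 7 + C (d(C, D) = C + 7 = 7 + C)
t(j) = 4 (t(j) = 2² = 4)
O = 4
O - (-102)*(-43 - 88) = 4 - (-102)*(-43 - 88) = 4 - (-102)*(-131) = 4 - 1*13362 = 4 - 13362 = -13358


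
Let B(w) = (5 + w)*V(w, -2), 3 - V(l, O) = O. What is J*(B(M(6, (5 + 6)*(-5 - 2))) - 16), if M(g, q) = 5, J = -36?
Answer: -1224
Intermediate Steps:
V(l, O) = 3 - O
B(w) = 25 + 5*w (B(w) = (5 + w)*(3 - 1*(-2)) = (5 + w)*(3 + 2) = (5 + w)*5 = 25 + 5*w)
J*(B(M(6, (5 + 6)*(-5 - 2))) - 16) = -36*((25 + 5*5) - 16) = -36*((25 + 25) - 16) = -36*(50 - 16) = -36*34 = -1224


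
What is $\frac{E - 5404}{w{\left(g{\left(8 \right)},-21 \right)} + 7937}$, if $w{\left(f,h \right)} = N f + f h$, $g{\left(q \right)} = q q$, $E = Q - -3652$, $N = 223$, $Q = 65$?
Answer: $- \frac{1687}{20865} \approx -0.080853$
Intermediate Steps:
$E = 3717$ ($E = 65 - -3652 = 65 + 3652 = 3717$)
$g{\left(q \right)} = q^{2}$
$w{\left(f,h \right)} = 223 f + f h$
$\frac{E - 5404}{w{\left(g{\left(8 \right)},-21 \right)} + 7937} = \frac{3717 - 5404}{8^{2} \left(223 - 21\right) + 7937} = - \frac{1687}{64 \cdot 202 + 7937} = - \frac{1687}{12928 + 7937} = - \frac{1687}{20865}$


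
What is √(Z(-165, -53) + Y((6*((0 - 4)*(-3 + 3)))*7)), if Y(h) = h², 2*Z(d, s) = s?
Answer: I*√106/2 ≈ 5.1478*I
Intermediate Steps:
Z(d, s) = s/2
√(Z(-165, -53) + Y((6*((0 - 4)*(-3 + 3)))*7)) = √((½)*(-53) + ((6*((0 - 4)*(-3 + 3)))*7)²) = √(-53/2 + ((6*(-4*0))*7)²) = √(-53/2 + ((6*0)*7)²) = √(-53/2 + (0*7)²) = √(-53/2 + 0²) = √(-53/2 + 0) = √(-53/2) = I*√106/2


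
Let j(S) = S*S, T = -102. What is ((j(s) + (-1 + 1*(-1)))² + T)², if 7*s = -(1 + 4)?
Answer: 57395222329/5764801 ≈ 9956.2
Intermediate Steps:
s = -5/7 (s = (-(1 + 4))/7 = (-1*5)/7 = (⅐)*(-5) = -5/7 ≈ -0.71429)
j(S) = S²
((j(s) + (-1 + 1*(-1)))² + T)² = (((-5/7)² + (-1 + 1*(-1)))² - 102)² = ((25/49 + (-1 - 1))² - 102)² = ((25/49 - 2)² - 102)² = ((-73/49)² - 102)² = (5329/2401 - 102)² = (-239573/2401)² = 57395222329/5764801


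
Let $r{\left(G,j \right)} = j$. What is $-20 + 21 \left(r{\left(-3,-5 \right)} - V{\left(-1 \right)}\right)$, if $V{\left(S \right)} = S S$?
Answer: $-146$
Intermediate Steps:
$V{\left(S \right)} = S^{2}$
$-20 + 21 \left(r{\left(-3,-5 \right)} - V{\left(-1 \right)}\right) = -20 + 21 \left(-5 - \left(-1\right)^{2}\right) = -20 + 21 \left(-5 - 1\right) = -20 + 21 \left(-6\right) = -20 - 126 = -146$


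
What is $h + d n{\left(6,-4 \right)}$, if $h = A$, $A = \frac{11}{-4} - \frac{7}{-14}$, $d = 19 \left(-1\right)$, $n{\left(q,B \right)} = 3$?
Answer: $- \frac{237}{4} \approx -59.25$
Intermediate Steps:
$d = -19$
$A = - \frac{9}{4}$ ($A = 11 \left(- \frac{1}{4}\right) - - \frac{1}{2} = - \frac{11}{4} + \frac{1}{2} = - \frac{9}{4} \approx -2.25$)
$h = - \frac{9}{4} \approx -2.25$
$h + d n{\left(6,-4 \right)} = - \frac{9}{4} - 57 = - \frac{237}{4}$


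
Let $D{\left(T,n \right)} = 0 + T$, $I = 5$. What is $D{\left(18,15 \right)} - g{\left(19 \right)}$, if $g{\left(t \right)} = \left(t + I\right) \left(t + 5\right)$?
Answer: $-558$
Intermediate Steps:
$D{\left(T,n \right)} = T$
$g{\left(t \right)} = \left(5 + t\right)^{2}$ ($g{\left(t \right)} = \left(t + 5\right) \left(t + 5\right) = \left(5 + t\right) \left(5 + t\right) = \left(5 + t\right)^{2}$)
$D{\left(18,15 \right)} - g{\left(19 \right)} = 18 - \left(25 + 19^{2} + 10 \cdot 19\right) = 18 - \left(25 + 361 + 190\right) = 18 - 576 = -558$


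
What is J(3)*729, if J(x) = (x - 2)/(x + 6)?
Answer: 81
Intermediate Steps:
J(x) = (-2 + x)/(6 + x)
J(3)*729 = ((-2 + 3)/(6 + 3))*729 = (1/9)*729 = ((⅑)*1)*729 = (⅑)*729 = 81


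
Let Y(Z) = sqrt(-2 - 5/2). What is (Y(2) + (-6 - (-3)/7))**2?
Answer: 2601/98 - 117*I*sqrt(2)/7 ≈ 26.541 - 23.638*I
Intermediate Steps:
Y(Z) = 3*I*sqrt(2)/2 (Y(Z) = sqrt(-2 - 5*1/2) = sqrt(-2 - 5/2) = sqrt(-9/2) = 3*I*sqrt(2)/2)
(Y(2) + (-6 - (-3)/7))**2 = (3*I*sqrt(2)/2 + (-6 - (-3)/7))**2 = (3*I*sqrt(2)/2 + (-6 - 1*(-3/7)))**2 = (3*I*sqrt(2)/2 + (-6 + 3/7))**2 = (3*I*sqrt(2)/2 - 39/7)**2 = (-39/7 + 3*I*sqrt(2)/2)**2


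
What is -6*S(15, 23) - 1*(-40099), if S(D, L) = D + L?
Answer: 39871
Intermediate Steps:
-6*S(15, 23) - 1*(-40099) = -6*(15 + 23) - 1*(-40099) = -6*38 + 40099 = -228 + 40099 = 39871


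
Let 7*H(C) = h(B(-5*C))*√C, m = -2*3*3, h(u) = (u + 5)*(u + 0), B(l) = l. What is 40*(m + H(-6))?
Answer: -720 + 6000*I*√6 ≈ -720.0 + 14697.0*I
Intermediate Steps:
h(u) = u*(5 + u) (h(u) = (5 + u)*u = u*(5 + u))
m = -18 (m = -6*3 = -18)
H(C) = -5*C^(3/2)*(5 - 5*C)/7 (H(C) = (((-5*C)*(5 - 5*C))*√C)/7 = ((-5*C*(5 - 5*C))*√C)/7 = (-5*C^(3/2)*(5 - 5*C))/7 = -5*C^(3/2)*(5 - 5*C)/7)
40*(m + H(-6)) = 40*(-18 + 25*(-6)^(3/2)*(-1 - 6)/7) = 40*(-18 + (25/7)*(-6*I*√6)*(-7)) = 40*(-18 + 150*I*√6) = -720 + 6000*I*√6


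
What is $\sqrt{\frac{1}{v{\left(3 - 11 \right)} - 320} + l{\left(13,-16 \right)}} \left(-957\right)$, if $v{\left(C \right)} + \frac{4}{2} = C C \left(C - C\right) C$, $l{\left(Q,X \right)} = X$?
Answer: $- \frac{957 i \sqrt{1659266}}{322} \approx - 3828.4 i$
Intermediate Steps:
$v{\left(C \right)} = -2$ ($v{\left(C \right)} = -2 + C C \left(C - C\right) C = -2 + C^{2} \cdot 0 C = -2 + 0 C = -2 + 0 = -2$)
$\sqrt{\frac{1}{v{\left(3 - 11 \right)} - 320} + l{\left(13,-16 \right)}} \left(-957\right) = \sqrt{\frac{1}{-2 - 320} - 16} \left(-957\right) = \sqrt{\frac{1}{-322} - 16} \left(-957\right) = \sqrt{- \frac{1}{322} - 16} \left(-957\right) = \sqrt{- \frac{5153}{322}} \left(-957\right) = \frac{i \sqrt{1659266}}{322} \left(-957\right) = - \frac{957 i \sqrt{1659266}}{322}$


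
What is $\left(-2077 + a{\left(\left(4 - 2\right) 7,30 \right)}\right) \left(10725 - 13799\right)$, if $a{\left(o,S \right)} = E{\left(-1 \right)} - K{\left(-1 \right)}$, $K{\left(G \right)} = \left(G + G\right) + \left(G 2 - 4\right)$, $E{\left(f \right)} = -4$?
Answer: $6372402$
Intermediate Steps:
$K{\left(G \right)} = -4 + 4 G$ ($K{\left(G \right)} = 2 G + \left(2 G - 4\right) = 2 G + \left(-4 + 2 G\right) = -4 + 4 G$)
$a{\left(o,S \right)} = 4$ ($a{\left(o,S \right)} = -4 - \left(-4 + 4 \left(-1\right)\right) = -4 - \left(-4 - 4\right) = -4 - -8 = -4 + 8 = 4$)
$\left(-2077 + a{\left(\left(4 - 2\right) 7,30 \right)}\right) \left(10725 - 13799\right) = \left(-2077 + 4\right) \left(10725 - 13799\right) = \left(-2073\right) \left(-3074\right) = 6372402$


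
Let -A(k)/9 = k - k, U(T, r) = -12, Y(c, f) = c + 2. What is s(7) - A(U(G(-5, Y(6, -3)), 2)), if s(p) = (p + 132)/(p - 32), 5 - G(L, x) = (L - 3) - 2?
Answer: -139/25 ≈ -5.5600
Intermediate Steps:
Y(c, f) = 2 + c
G(L, x) = 10 - L (G(L, x) = 5 - ((L - 3) - 2) = 5 - ((-3 + L) - 2) = 5 - (-5 + L) = 5 + (5 - L) = 10 - L)
A(k) = 0 (A(k) = -9*(k - k) = -9*0 = 0)
s(p) = (132 + p)/(-32 + p)
s(7) - A(U(G(-5, Y(6, -3)), 2)) = (132 + 7)/(-32 + 7) - 1*0 = 139/(-25) + 0 = -1/25*139 + 0 = -139/25 + 0 = -139/25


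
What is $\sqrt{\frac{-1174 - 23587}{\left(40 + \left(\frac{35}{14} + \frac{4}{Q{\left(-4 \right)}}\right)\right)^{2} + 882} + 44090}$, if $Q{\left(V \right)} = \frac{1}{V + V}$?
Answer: $\frac{\sqrt{174894166}}{63} \approx 209.92$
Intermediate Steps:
$Q{\left(V \right)} = \frac{1}{2 V}$
$\sqrt{\frac{-1174 - 23587}{\left(40 + \left(\frac{35}{14} + \frac{4}{Q{\left(-4 \right)}}\right)\right)^{2} + 882} + 44090} = \sqrt{\frac{-1174 - 23587}{\left(40 + \left(\frac{35}{14} + \frac{4}{\frac{1}{2} \frac{1}{-4}}\right)\right)^{2} + 882} + 44090} = \sqrt{- \frac{24761}{\left(40 + \left(35 \cdot \frac{1}{14} + \frac{4}{\frac{1}{2} \left(- \frac{1}{4}\right)}\right)\right)^{2} + 882} + 44090} = \sqrt{- \frac{24761}{\left(40 + \left(\frac{5}{2} + \frac{4}{- \frac{1}{8}}\right)\right)^{2} + 882} + 44090} = \sqrt{- \frac{24761}{\left(40 + \left(\frac{5}{2} + 4 \left(-8\right)\right)\right)^{2} + 882} + 44090} = \sqrt{- \frac{24761}{\left(40 + \left(\frac{5}{2} - 32\right)\right)^{2} + 882} + 44090} = \sqrt{- \frac{24761}{\left(40 - \frac{59}{2}\right)^{2} + 882} + 44090} = \sqrt{- \frac{24761}{\left(\frac{21}{2}\right)^{2} + 882} + 44090} = \sqrt{- \frac{24761}{\frac{441}{4} + 882} + 44090} = \sqrt{- \frac{24761}{\frac{3969}{4}} + 44090} = \sqrt{\left(-24761\right) \frac{4}{3969} + 44090} = \sqrt{- \frac{99044}{3969} + 44090} = \sqrt{\frac{174894166}{3969}} = \frac{\sqrt{174894166}}{63}$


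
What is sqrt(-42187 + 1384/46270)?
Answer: I*sqrt(22579657118655)/23135 ≈ 205.39*I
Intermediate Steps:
sqrt(-42187 + 1384/46270) = sqrt(-42187 + 1384*(1/46270)) = sqrt(-42187 + 692/23135) = sqrt(-975995553/23135) = I*sqrt(22579657118655)/23135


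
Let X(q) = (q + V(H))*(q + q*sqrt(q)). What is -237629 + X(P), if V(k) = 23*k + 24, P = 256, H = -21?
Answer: -1121085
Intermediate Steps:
V(k) = 24 + 23*k
X(q) = (-459 + q)*(q + q**(3/2)) (X(q) = (q + (24 + 23*(-21)))*(q + q*sqrt(q)) = (q + (24 - 483))*(q + q**(3/2)) = (q - 459)*(q + q**(3/2)) = (-459 + q)*(q + q**(3/2)))
-237629 + X(P) = -237629 + (256**2 + 256**(5/2) - 459*256 - 459*256**(3/2)) = -237629 + (65536 + 1048576 - 117504 - 459*4096) = -237629 + (65536 + 1048576 - 117504 - 1880064) = -237629 - 883456 = -1121085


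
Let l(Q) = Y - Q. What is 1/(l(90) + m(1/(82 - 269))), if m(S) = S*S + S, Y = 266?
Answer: 34969/6154358 ≈ 0.0056820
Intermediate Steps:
m(S) = S + S**2 (m(S) = S**2 + S = S + S**2)
l(Q) = 266 - Q
1/(l(90) + m(1/(82 - 269))) = 1/((266 - 1*90) + (1 + 1/(82 - 269))/(82 - 269)) = 1/((266 - 90) + (1 + 1/(-187))/(-187)) = 1/(176 - (1 - 1/187)/187) = 1/(176 - 1/187*186/187) = 1/(176 - 186/34969) = 1/(6154358/34969) = 34969/6154358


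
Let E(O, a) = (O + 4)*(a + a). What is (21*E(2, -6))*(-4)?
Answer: 6048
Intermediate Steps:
E(O, a) = 2*a*(4 + O) (E(O, a) = (4 + O)*(2*a) = 2*a*(4 + O))
(21*E(2, -6))*(-4) = (21*(2*(-6)*(4 + 2)))*(-4) = (21*(2*(-6)*6))*(-4) = (21*(-72))*(-4) = -1512*(-4) = 6048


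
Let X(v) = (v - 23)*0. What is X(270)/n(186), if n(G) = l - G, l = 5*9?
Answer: 0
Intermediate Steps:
X(v) = 0 (X(v) = (-23 + v)*0 = 0)
l = 45
n(G) = 45 - G
X(270)/n(186) = 0/(45 - 1*186) = 0/(45 - 186) = 0/(-141) = 0*(-1/141) = 0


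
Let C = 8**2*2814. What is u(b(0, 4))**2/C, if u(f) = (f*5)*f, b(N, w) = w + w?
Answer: 800/1407 ≈ 0.56859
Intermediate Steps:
b(N, w) = 2*w
u(f) = 5*f**2 (u(f) = (5*f)*f = 5*f**2)
C = 180096 (C = 64*2814 = 180096)
u(b(0, 4))**2/C = (5*(2*4)**2)**2/180096 = (5*8**2)**2*(1/180096) = (5*64)**2*(1/180096) = 320**2*(1/180096) = 102400*(1/180096) = 800/1407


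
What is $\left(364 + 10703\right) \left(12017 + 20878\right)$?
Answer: $364048965$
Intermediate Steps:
$\left(364 + 10703\right) \left(12017 + 20878\right) = 11067 \cdot 32895 = 364048965$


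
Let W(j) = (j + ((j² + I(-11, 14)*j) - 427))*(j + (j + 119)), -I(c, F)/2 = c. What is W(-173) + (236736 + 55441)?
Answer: -5501544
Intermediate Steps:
I(c, F) = -2*c
W(j) = (119 + 2*j)*(-427 + j² + 23*j) (W(j) = (j + ((j² + (-2*(-11))*j) - 427))*(j + (j + 119)) = (j + ((j² + 22*j) - 427))*(j + (119 + j)) = (j + (-427 + j² + 22*j))*(119 + 2*j) = (-427 + j² + 23*j)*(119 + 2*j) = (119 + 2*j)*(-427 + j² + 23*j))
W(-173) + (236736 + 55441) = (-50813 + 2*(-173)³ + 165*(-173)² + 1883*(-173)) + (236736 + 55441) = (-50813 + 2*(-5177717) + 165*29929 - 325759) + 292177 = (-50813 - 10355434 + 4938285 - 325759) + 292177 = -5793721 + 292177 = -5501544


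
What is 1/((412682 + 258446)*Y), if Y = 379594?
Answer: 1/254756162032 ≈ 3.9253e-12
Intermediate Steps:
1/((412682 + 258446)*Y) = 1/((412682 + 258446)*379594) = (1/379594)/671128 = (1/671128)*(1/379594) = 1/254756162032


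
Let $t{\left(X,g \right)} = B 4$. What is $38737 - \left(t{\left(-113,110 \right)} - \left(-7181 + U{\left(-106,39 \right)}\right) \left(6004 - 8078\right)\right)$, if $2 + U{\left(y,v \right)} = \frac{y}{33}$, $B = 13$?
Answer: $\frac{493115335}{33} \approx 1.4943 \cdot 10^{7}$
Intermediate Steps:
$U{\left(y,v \right)} = -2 + \frac{y}{33}$
$t{\left(X,g \right)} = 52$ ($t{\left(X,g \right)} = 13 \cdot 4 = 52$)
$38737 - \left(t{\left(-113,110 \right)} - \left(-7181 + U{\left(-106,39 \right)}\right) \left(6004 - 8078\right)\right) = 38737 - \left(52 - \left(-7181 + \left(-2 + \frac{1}{33} \left(-106\right)\right)\right) \left(6004 - 8078\right)\right) = 38737 - \left(52 - \left(-7181 - \frac{172}{33}\right) \left(-2074\right)\right) = 38737 - \left(52 - \left(- \frac{237145}{33}\right) \left(-2074\right)\right) = 38737 - \left(52 - \frac{491838730}{33}\right) = 38737 - - \frac{491837014}{33} = 38737 + \frac{491837014}{33} = \frac{493115335}{33}$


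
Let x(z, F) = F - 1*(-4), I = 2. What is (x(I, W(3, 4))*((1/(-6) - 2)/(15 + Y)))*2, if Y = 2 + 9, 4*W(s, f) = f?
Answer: -5/6 ≈ -0.83333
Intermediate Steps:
W(s, f) = f/4
Y = 11
x(z, F) = 4 + F (x(z, F) = F + 4 = 4 + F)
(x(I, W(3, 4))*((1/(-6) - 2)/(15 + Y)))*2 = ((4 + (1/4)*4)*((1/(-6) - 2)/(15 + 11)))*2 = ((4 + 1)*((-1/6 - 2)/26))*2 = (5*(-13/6*1/26))*2 = (5*(-1/12))*2 = -5/12*2 = -5/6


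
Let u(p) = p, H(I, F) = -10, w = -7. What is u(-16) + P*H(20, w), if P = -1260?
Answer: 12584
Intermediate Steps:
u(-16) + P*H(20, w) = -16 - 1260*(-10) = -16 + 12600 = 12584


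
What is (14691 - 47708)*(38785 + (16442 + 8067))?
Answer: -2089777998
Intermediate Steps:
(14691 - 47708)*(38785 + (16442 + 8067)) = -33017*(38785 + 24509) = -33017*63294 = -2089777998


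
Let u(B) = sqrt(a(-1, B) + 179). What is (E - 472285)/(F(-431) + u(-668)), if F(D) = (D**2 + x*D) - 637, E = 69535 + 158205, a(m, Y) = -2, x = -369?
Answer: -28054446945/39482723464 + 81515*sqrt(177)/39482723464 ≈ -0.71052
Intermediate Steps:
E = 227740
u(B) = sqrt(177) (u(B) = sqrt(-2 + 179) = sqrt(177))
F(D) = -637 + D**2 - 369*D (F(D) = (D**2 - 369*D) - 637 = -637 + D**2 - 369*D)
(E - 472285)/(F(-431) + u(-668)) = (227740 - 472285)/((-637 + (-431)**2 - 369*(-431)) + sqrt(177)) = -244545/((-637 + 185761 + 159039) + sqrt(177)) = -244545/(344163 + sqrt(177))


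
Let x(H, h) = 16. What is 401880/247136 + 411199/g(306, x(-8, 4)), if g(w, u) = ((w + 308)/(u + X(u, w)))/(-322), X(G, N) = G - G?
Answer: -32722293070463/9483844 ≈ -3.4503e+6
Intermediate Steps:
X(G, N) = 0
g(w, u) = -(308 + w)/(322*u) (g(w, u) = ((w + 308)/(u + 0))/(-322) = ((308 + w)/u)*(-1/322) = -(308 + w)/(322*u))
401880/247136 + 411199/g(306, x(-8, 4)) = 401880/247136 + 411199/(((1/322)*(-308 - 1*306)/16)) = 401880*(1/247136) + 411199/(((1/322)*(1/16)*(-308 - 306))) = 50235/30892 + 411199/(((1/322)*(1/16)*(-614))) = 50235/30892 + 411199/(-307/2576) = 50235/30892 + 411199*(-2576/307) = 50235/30892 - 1059248624/307 = -32722293070463/9483844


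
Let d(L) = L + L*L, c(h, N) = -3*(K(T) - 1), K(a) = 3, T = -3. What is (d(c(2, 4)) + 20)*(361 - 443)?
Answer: -4100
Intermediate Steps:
c(h, N) = -6 (c(h, N) = -3*(3 - 1) = -3*2 = -6)
d(L) = L + L²
(d(c(2, 4)) + 20)*(361 - 443) = (-6*(1 - 6) + 20)*(361 - 443) = (-6*(-5) + 20)*(-82) = (30 + 20)*(-82) = 50*(-82) = -4100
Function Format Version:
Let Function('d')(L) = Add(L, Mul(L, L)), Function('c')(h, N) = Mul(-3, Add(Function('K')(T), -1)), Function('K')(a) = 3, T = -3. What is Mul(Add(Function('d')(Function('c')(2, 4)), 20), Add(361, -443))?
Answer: -4100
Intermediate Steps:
Function('c')(h, N) = -6 (Function('c')(h, N) = Mul(-3, Add(3, -1)) = Mul(-3, 2) = -6)
Function('d')(L) = Add(L, Pow(L, 2))
Mul(Add(Function('d')(Function('c')(2, 4)), 20), Add(361, -443)) = Mul(Add(Mul(-6, Add(1, -6)), 20), Add(361, -443)) = Mul(Add(Mul(-6, -5), 20), -82) = Mul(Add(30, 20), -82) = Mul(50, -82) = -4100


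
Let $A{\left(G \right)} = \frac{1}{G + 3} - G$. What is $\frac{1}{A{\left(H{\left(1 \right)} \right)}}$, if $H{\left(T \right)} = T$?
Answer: $- \frac{4}{3} \approx -1.3333$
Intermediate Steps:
$A{\left(G \right)} = \frac{1}{3 + G} - G$
$\frac{1}{A{\left(H{\left(1 \right)} \right)}} = \frac{1}{\frac{1}{3 + 1} \left(1 - 1^{2} - 3\right)} = \frac{1}{\frac{1}{4} \left(1 - 1 - 3\right)} = \frac{1}{\frac{1}{4} \left(-3\right)} = \frac{1}{- \frac{3}{4}} = - \frac{4}{3}$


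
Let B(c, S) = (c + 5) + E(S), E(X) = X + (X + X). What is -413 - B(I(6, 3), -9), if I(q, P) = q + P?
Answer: -400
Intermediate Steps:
I(q, P) = P + q
E(X) = 3*X (E(X) = X + 2*X = 3*X)
B(c, S) = 5 + c + 3*S (B(c, S) = (c + 5) + 3*S = (5 + c) + 3*S = 5 + c + 3*S)
-413 - B(I(6, 3), -9) = -413 - (5 + (3 + 6) + 3*(-9)) = -413 - (5 + 9 - 27) = -413 - 1*(-13) = -413 + 13 = -400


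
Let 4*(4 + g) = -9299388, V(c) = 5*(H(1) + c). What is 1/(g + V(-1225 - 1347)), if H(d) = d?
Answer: -1/2337706 ≈ -4.2777e-7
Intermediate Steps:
V(c) = 5 + 5*c (V(c) = 5*(1 + c) = 5 + 5*c)
g = -2324851 (g = -4 + (¼)*(-9299388) = -4 - 2324847 = -2324851)
1/(g + V(-1225 - 1347)) = 1/(-2324851 + (5 + 5*(-1225 - 1347))) = 1/(-2324851 + (5 + 5*(-2572))) = 1/(-2324851 + (5 - 12860)) = 1/(-2324851 - 12855) = 1/(-2337706) = -1/2337706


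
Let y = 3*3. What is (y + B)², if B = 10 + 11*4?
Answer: 3969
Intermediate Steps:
B = 54 (B = 10 + 44 = 54)
y = 9
(y + B)² = (9 + 54)² = 63² = 3969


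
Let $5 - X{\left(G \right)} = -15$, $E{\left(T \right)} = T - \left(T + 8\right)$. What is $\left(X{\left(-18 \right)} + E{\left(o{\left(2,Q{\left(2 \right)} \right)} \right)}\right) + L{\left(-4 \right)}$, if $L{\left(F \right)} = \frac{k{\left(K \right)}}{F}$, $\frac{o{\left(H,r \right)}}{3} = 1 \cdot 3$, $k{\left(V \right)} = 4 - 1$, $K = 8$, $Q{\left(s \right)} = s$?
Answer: $\frac{45}{4} \approx 11.25$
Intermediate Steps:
$k{\left(V \right)} = 3$ ($k{\left(V \right)} = 4 - 1 = 3$)
$o{\left(H,r \right)} = 9$ ($o{\left(H,r \right)} = 3 \cdot 1 \cdot 3 = 3 \cdot 3 = 9$)
$E{\left(T \right)} = -8$ ($E{\left(T \right)} = T - \left(8 + T\right) = -8$)
$X{\left(G \right)} = 20$ ($X{\left(G \right)} = 5 - -15 = 5 + 15 = 20$)
$L{\left(F \right)} = \frac{3}{F}$
$\left(X{\left(-18 \right)} + E{\left(o{\left(2,Q{\left(2 \right)} \right)} \right)}\right) + L{\left(-4 \right)} = \left(20 - 8\right) + \frac{3}{-4} = 12 + 3 \left(- \frac{1}{4}\right) = 12 - \frac{3}{4} = \frac{45}{4}$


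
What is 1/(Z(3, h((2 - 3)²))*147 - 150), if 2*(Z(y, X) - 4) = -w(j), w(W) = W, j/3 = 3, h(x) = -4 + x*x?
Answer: -2/447 ≈ -0.0044743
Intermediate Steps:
h(x) = -4 + x²
j = 9 (j = 3*3 = 9)
Z(y, X) = -½ (Z(y, X) = 4 + (-1*9)/2 = 4 + (½)*(-9) = 4 - 9/2 = -½)
1/(Z(3, h((2 - 3)²))*147 - 150) = 1/(-½*147 - 150) = 1/(-147/2 - 150) = 1/(-447/2) = -2/447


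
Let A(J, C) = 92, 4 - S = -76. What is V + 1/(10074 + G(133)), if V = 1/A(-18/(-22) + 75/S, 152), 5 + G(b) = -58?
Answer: 10103/921012 ≈ 0.010969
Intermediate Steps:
S = 80 (S = 4 - 1*(-76) = 4 + 76 = 80)
G(b) = -63 (G(b) = -5 - 58 = -63)
V = 1/92 ≈ 0.010870
V + 1/(10074 + G(133)) = 1/92 + 1/(10074 - 63) = 1/92 + 1/10011 = 10103/921012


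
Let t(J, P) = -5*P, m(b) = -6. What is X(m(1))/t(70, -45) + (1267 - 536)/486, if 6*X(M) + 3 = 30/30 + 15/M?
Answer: 36469/24300 ≈ 1.5008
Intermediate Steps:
X(M) = -⅓ + 5/(2*M) (X(M) = -½ + (30/30 + 15/M)/6 = -½ + (30*(1/30) + 15/M)/6 = -½ + (1 + 15/M)/6 = -½ + (⅙ + 5/(2*M)) = -⅓ + 5/(2*M))
X(m(1))/t(70, -45) + (1267 - 536)/486 = ((⅙)*(15 - 2*(-6))/(-6))/((-5*(-45))) + (1267 - 536)/486 = ((⅙)*(-⅙)*(15 + 12))/225 + 731*(1/486) = ((⅙)*(-⅙)*27)*(1/225) + 731/486 = -¾*1/225 + 731/486 = -1/300 + 731/486 = 36469/24300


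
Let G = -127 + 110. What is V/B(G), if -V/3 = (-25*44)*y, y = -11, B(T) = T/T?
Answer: -36300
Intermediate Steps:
G = -17
B(T) = 1
V = -36300 (V = -3*(-25*44)*(-11) = -(-3300)*(-11) = -3*12100 = -36300)
V/B(G) = -36300/1 = -36300*1 = -36300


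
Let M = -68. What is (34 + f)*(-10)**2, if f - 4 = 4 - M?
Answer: 11000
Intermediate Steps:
f = 76 (f = 4 + (4 - 1*(-68)) = 4 + (4 + 68) = 4 + 72 = 76)
(34 + f)*(-10)**2 = (34 + 76)*(-10)**2 = 110*100 = 11000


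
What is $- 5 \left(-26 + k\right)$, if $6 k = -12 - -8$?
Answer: $\frac{400}{3} \approx 133.33$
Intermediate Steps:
$k = - \frac{2}{3}$ ($k = \frac{-12 - -8}{6} = \frac{-12 + 8}{6} = \frac{1}{6} \left(-4\right) = - \frac{2}{3} \approx -0.66667$)
$- 5 \left(-26 + k\right) = - 5 \left(-26 - \frac{2}{3}\right) = \left(-5\right) \left(- \frac{80}{3}\right) = \frac{400}{3}$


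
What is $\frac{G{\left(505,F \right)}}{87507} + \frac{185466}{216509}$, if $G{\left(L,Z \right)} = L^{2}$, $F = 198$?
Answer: $\frac{71444780987}{18946053063} \approx 3.771$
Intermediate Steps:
$\frac{G{\left(505,F \right)}}{87507} + \frac{185466}{216509} = \frac{505^{2}}{87507} + \frac{185466}{216509} = 255025 \cdot \frac{1}{87507} + 185466 \cdot \frac{1}{216509} = \frac{255025}{87507} + \frac{185466}{216509} = \frac{71444780987}{18946053063}$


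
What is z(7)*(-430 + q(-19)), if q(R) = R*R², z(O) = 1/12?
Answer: -7289/12 ≈ -607.42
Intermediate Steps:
z(O) = 1/12
q(R) = R³
z(7)*(-430 + q(-19)) = (-430 + (-19)³)/12 = (-430 - 6859)/12 = (1/12)*(-7289) = -7289/12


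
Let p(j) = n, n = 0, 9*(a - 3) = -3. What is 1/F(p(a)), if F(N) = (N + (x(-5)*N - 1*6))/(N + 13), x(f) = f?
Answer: -13/6 ≈ -2.1667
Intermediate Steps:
a = 8/3 (a = 3 + (1/9)*(-3) = 3 - 1/3 = 8/3 ≈ 2.6667)
p(j) = 0
F(N) = (-6 - 4*N)/(13 + N) (F(N) = (N + (-5*N - 1*6))/(N + 13) = (N + (-5*N - 6))/(13 + N) = (N + (-6 - 5*N))/(13 + N) = (-6 - 4*N)/(13 + N))
1/F(p(a)) = 1/(2*(-3 - 2*0)/(13 + 0)) = 1/(2*(-3 + 0)/13) = 1/(2*(1/13)*(-3)) = 1/(-6/13) = -13/6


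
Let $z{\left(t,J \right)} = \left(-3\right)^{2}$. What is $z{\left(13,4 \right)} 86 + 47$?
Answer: $821$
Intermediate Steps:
$z{\left(t,J \right)} = 9$
$z{\left(13,4 \right)} 86 + 47 = 9 \cdot 86 + 47 = 774 + 47 = 821$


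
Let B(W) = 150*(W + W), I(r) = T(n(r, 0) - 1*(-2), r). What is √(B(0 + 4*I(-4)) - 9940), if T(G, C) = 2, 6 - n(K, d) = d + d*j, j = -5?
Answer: 2*I*√1885 ≈ 86.833*I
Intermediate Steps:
n(K, d) = 6 + 4*d (n(K, d) = 6 - (d + d*(-5)) = 6 - (d - 5*d) = 6 - (-4)*d = 6 + 4*d)
I(r) = 2
B(W) = 300*W (B(W) = 150*(2*W) = 300*W)
√(B(0 + 4*I(-4)) - 9940) = √(300*(0 + 4*2) - 9940) = √(300*(0 + 8) - 9940) = √(300*8 - 9940) = √(2400 - 9940) = √(-7540) = 2*I*√1885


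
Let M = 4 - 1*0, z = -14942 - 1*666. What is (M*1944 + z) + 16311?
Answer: 8479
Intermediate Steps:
z = -15608 (z = -14942 - 666 = -15608)
M = 4 (M = 4 + 0 = 4)
(M*1944 + z) + 16311 = (4*1944 - 15608) + 16311 = (7776 - 15608) + 16311 = -7832 + 16311 = 8479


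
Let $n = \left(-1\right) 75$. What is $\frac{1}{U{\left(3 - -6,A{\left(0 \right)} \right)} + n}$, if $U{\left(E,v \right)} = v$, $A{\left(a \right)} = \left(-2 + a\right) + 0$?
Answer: $- \frac{1}{77} \approx -0.012987$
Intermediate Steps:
$A{\left(a \right)} = -2 + a$
$n = -75$
$\frac{1}{U{\left(3 - -6,A{\left(0 \right)} \right)} + n} = \frac{1}{\left(-2 + 0\right) - 75} = \frac{1}{-2 - 75} = \frac{1}{-77} = - \frac{1}{77}$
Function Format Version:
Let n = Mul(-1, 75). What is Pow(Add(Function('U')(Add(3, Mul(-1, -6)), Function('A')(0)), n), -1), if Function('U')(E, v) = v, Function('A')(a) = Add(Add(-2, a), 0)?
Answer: Rational(-1, 77) ≈ -0.012987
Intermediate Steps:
Function('A')(a) = Add(-2, a)
n = -75
Pow(Add(Function('U')(Add(3, Mul(-1, -6)), Function('A')(0)), n), -1) = Pow(Add(Add(-2, 0), -75), -1) = Pow(Add(-2, -75), -1) = Pow(-77, -1) = Rational(-1, 77)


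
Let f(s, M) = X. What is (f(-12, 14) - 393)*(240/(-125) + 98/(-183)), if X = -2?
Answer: 887486/915 ≈ 969.93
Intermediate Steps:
f(s, M) = -2
(f(-12, 14) - 393)*(240/(-125) + 98/(-183)) = (-2 - 393)*(240/(-125) + 98/(-183)) = -395*(240*(-1/125) + 98*(-1/183)) = -395*(-48/25 - 98/183) = -395*(-11234/4575) = 887486/915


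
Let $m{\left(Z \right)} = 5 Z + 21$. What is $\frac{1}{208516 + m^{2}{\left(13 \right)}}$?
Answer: $\frac{1}{215912} \approx 4.6315 \cdot 10^{-6}$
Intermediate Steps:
$m{\left(Z \right)} = 21 + 5 Z$
$\frac{1}{208516 + m^{2}{\left(13 \right)}} = \frac{1}{208516 + \left(21 + 5 \cdot 13\right)^{2}} = \frac{1}{208516 + \left(21 + 65\right)^{2}} = \frac{1}{208516 + 86^{2}} = \frac{1}{208516 + 7396} = \frac{1}{215912}$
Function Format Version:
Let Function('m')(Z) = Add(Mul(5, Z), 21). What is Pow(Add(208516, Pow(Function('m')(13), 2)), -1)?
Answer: Rational(1, 215912) ≈ 4.6315e-6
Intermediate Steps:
Function('m')(Z) = Add(21, Mul(5, Z))
Pow(Add(208516, Pow(Function('m')(13), 2)), -1) = Pow(Add(208516, Pow(Add(21, Mul(5, 13)), 2)), -1) = Pow(Add(208516, Pow(Add(21, 65), 2)), -1) = Pow(Add(208516, Pow(86, 2)), -1) = Pow(Add(208516, 7396), -1) = Pow(215912, -1) = Rational(1, 215912)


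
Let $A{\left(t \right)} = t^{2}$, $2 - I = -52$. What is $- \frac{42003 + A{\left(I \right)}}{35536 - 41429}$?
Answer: $\frac{44919}{5893} \approx 7.6224$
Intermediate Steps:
$I = 54$ ($I = 2 - -52 = 2 + 52 = 54$)
$- \frac{42003 + A{\left(I \right)}}{35536 - 41429} = - \frac{42003 + 54^{2}}{35536 - 41429} = - \frac{42003 + 2916}{-5893} = - \frac{44919 \left(-1\right)}{5893} = \left(-1\right) \left(- \frac{44919}{5893}\right) = \frac{44919}{5893}$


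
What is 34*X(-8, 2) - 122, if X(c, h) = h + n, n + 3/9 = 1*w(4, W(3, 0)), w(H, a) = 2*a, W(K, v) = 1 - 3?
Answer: -604/3 ≈ -201.33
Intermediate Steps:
W(K, v) = -2
n = -13/3 (n = -⅓ + 1*(2*(-2)) = -⅓ + 1*(-4) = -⅓ - 4 = -13/3 ≈ -4.3333)
X(c, h) = -13/3 + h (X(c, h) = h - 13/3 = -13/3 + h)
34*X(-8, 2) - 122 = 34*(-13/3 + 2) - 122 = 34*(-7/3) - 122 = -238/3 - 122 = -604/3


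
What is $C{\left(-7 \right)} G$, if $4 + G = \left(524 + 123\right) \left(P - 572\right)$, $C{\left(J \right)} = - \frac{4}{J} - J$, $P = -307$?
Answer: $- \frac{30142001}{7} \approx -4.306 \cdot 10^{6}$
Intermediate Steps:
$C{\left(J \right)} = - J - \frac{4}{J}$
$G = -568717$ ($G = -4 + \left(524 + 123\right) \left(-307 - 572\right) = -4 + 647 \left(-879\right) = -4 - 568713 = -568717$)
$C{\left(-7 \right)} G = \left(\left(-1\right) \left(-7\right) - \frac{4}{-7}\right) \left(-568717\right) = \left(7 - - \frac{4}{7}\right) \left(-568717\right) = \left(7 + \frac{4}{7}\right) \left(-568717\right) = \frac{53}{7} \left(-568717\right) = - \frac{30142001}{7}$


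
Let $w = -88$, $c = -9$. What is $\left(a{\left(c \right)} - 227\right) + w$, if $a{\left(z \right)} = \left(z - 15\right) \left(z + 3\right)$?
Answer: $-171$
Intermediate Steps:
$a{\left(z \right)} = \left(-15 + z\right) \left(3 + z\right)$
$\left(a{\left(c \right)} - 227\right) + w = \left(\left(-45 + \left(-9\right)^{2} - -108\right) - 227\right) - 88 = \left(\left(-45 + 81 + 108\right) - 227\right) - 88 = \left(144 - 227\right) - 88 = -83 - 88 = -171$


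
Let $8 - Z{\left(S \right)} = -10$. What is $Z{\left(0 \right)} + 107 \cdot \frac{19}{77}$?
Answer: $\frac{3419}{77} \approx 44.403$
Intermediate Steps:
$Z{\left(S \right)} = 18$ ($Z{\left(S \right)} = 8 - -10 = 8 + 10 = 18$)
$Z{\left(0 \right)} + 107 \cdot \frac{19}{77} = 18 + 107 \cdot \frac{19}{77} = 18 + \frac{2033}{77} = \frac{3419}{77}$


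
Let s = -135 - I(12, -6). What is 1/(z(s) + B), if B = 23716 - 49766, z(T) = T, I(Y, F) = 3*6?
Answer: -1/26203 ≈ -3.8164e-5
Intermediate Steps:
I(Y, F) = 18
s = -153 (s = -135 - 1*18 = -135 - 18 = -153)
B = -26050
1/(z(s) + B) = 1/(-153 - 26050) = 1/(-26203) = -1/26203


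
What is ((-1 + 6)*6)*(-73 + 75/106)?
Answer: -114945/53 ≈ -2168.8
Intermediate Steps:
((-1 + 6)*6)*(-73 + 75/106) = (5*6)*(-73 + 75*(1/106)) = 30*(-73 + 75/106) = 30*(-7663/106) = -114945/53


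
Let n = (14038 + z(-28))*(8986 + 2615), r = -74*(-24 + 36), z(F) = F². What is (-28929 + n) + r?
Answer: 171920205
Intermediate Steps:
r = -888 (r = -74*12 = -888)
n = 171950022 (n = (14038 + (-28)²)*(8986 + 2615) = (14038 + 784)*11601 = 14822*11601 = 171950022)
(-28929 + n) + r = (-28929 + 171950022) - 888 = 171921093 - 888 = 171920205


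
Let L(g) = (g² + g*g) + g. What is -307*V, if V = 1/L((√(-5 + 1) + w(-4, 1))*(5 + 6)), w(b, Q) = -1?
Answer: 20569/130735 - 26402*I/130735 ≈ 0.15733 - 0.20195*I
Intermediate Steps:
L(g) = g + 2*g² (L(g) = (g² + g²) + g = 2*g² + g = g + 2*g²)
V = (-21 - 44*I)*(-11 - 22*I)/1438085 (V = 1/(((√(-5 + 1) - 1)*(5 + 6))*(1 + 2*((√(-5 + 1) - 1)*(5 + 6)))) = 1/(((√(-4) - 1)*11)*(1 + 2*((√(-4) - 1)*11))) = 1/(((2*I - 1)*11)*(1 + 2*((2*I - 1)*11))) = 1/(((-1 + 2*I)*11)*(1 + 2*((-1 + 2*I)*11))) = 1/((-11 + 22*I)*(1 + 2*(-11 + 22*I))) = 1/((-11 + 22*I)*(1 + (-22 + 44*I))) = 1/((-11 + 22*I)*(-21 + 44*I)) = 1/((-21 + 44*I)*(-11 + 22*I)) = (-21 - 44*I)*(-11 - 22*I)/1438085 ≈ -0.00051249 + 0.00065782*I)
-307*V = -307*(-67/130735 + 86*I/130735) = 20569/130735 - 26402*I/130735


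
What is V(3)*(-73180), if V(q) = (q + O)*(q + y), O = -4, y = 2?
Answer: 365900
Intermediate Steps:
V(q) = (-4 + q)*(2 + q) (V(q) = (q - 4)*(q + 2) = (-4 + q)*(2 + q))
V(3)*(-73180) = (-8 + 3**2 - 2*3)*(-73180) = (-8 + 9 - 6)*(-73180) = -5*(-73180) = 365900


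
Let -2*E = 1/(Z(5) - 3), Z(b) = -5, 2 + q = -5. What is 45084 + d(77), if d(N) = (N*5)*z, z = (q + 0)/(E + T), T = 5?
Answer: 3608684/81 ≈ 44552.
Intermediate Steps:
q = -7 (q = -2 - 5 = -7)
E = 1/16 (E = -1/(2*(-5 - 3)) = -½/(-8) = -½*(-⅛) = 1/16 ≈ 0.062500)
z = -112/81 (z = (-7 + 0)/(1/16 + 5) = -7/81/16 = -7*16/81 = -112/81 ≈ -1.3827)
d(N) = -560*N/81 (d(N) = (N*5)*(-112/81) = (5*N)*(-112/81) = -560*N/81)
45084 + d(77) = 45084 - 560/81*77 = 45084 - 43120/81 = 3608684/81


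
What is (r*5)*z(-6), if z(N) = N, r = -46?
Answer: 1380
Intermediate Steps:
(r*5)*z(-6) = -46*5*(-6) = -230*(-6) = 1380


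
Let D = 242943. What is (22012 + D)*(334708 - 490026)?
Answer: -41152280690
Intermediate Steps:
(22012 + D)*(334708 - 490026) = (22012 + 242943)*(334708 - 490026) = 264955*(-155318) = -41152280690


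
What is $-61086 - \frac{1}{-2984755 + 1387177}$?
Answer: $- \frac{97589649707}{1597578} \approx -61086.0$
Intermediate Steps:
$-61086 - \frac{1}{-2984755 + 1387177} = -61086 - \frac{1}{-1597578} = -61086 - - \frac{1}{1597578} = -61086 + \frac{1}{1597578} = - \frac{97589649707}{1597578}$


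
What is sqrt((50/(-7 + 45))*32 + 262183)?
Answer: sqrt(94663263)/19 ≈ 512.08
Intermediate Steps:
sqrt((50/(-7 + 45))*32 + 262183) = sqrt((50/38)*32 + 262183) = sqrt(((1/38)*50)*32 + 262183) = sqrt((25/19)*32 + 262183) = sqrt(800/19 + 262183) = sqrt(4982277/19) = sqrt(94663263)/19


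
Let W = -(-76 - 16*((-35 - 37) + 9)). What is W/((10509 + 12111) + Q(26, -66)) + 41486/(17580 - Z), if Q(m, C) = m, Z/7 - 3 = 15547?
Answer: -256138899/516725105 ≈ -0.49570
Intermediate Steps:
Z = 108850 (Z = 21 + 7*15547 = 21 + 108829 = 108850)
W = -932 (W = -(-76 - 16*(-72 + 9)) = -(-76 - 16*(-63)) = -(-76 + 1008) = -1*932 = -932)
W/((10509 + 12111) + Q(26, -66)) + 41486/(17580 - Z) = -932/((10509 + 12111) + 26) + 41486/(17580 - 1*108850) = -932/(22620 + 26) + 41486/(17580 - 108850) = -932/22646 + 41486/(-91270) = -932*1/22646 + 41486*(-1/91270) = -466/11323 - 20743/45635 = -256138899/516725105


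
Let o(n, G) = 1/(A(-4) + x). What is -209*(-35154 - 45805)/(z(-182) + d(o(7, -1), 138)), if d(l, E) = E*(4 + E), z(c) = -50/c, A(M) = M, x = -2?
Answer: 1539759221/1783261 ≈ 863.45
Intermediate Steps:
o(n, G) = -⅙ (o(n, G) = 1/(-4 - 2) = 1/(-6) = -⅙)
-209*(-35154 - 45805)/(z(-182) + d(o(7, -1), 138)) = -209*(-35154 - 45805)/(-50/(-182) + 138*(4 + 138)) = -209*(-80959/(-50*(-1/182) + 138*142)) = -209*(-80959/(25/91 + 19596)) = -209/((1783261/91)*(-1/80959)) = -209/(-1783261/7367269) = -209*(-7367269/1783261) = 1539759221/1783261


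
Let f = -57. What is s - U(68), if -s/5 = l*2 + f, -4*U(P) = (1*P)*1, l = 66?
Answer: -358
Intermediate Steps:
U(P) = -P/4 (U(P) = -1*P/4 = -P/4)
s = -375 (s = -5*(66*2 - 57) = -5*(132 - 57) = -5*75 = -375)
s - U(68) = -375 - (-1)*68/4 = -375 - 1*(-17) = -375 + 17 = -358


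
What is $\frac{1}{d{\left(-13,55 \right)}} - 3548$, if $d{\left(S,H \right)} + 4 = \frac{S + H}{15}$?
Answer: $- \frac{21293}{6} \approx -3548.8$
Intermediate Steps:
$d{\left(S,H \right)} = -4 + \frac{H}{15} + \frac{S}{15}$ ($d{\left(S,H \right)} = -4 + \frac{S + H}{15} = -4 + \left(H + S\right) \frac{1}{15} = -4 + \left(\frac{H}{15} + \frac{S}{15}\right) = -4 + \frac{H}{15} + \frac{S}{15}$)
$\frac{1}{d{\left(-13,55 \right)}} - 3548 = \frac{1}{-4 + \frac{1}{15} \cdot 55 + \frac{1}{15} \left(-13\right)} - 3548 = \frac{1}{-4 + \frac{11}{3} - \frac{13}{15}} - 3548 = \frac{1}{- \frac{6}{5}} - 3548 = - \frac{5}{6} - 3548 = - \frac{21293}{6}$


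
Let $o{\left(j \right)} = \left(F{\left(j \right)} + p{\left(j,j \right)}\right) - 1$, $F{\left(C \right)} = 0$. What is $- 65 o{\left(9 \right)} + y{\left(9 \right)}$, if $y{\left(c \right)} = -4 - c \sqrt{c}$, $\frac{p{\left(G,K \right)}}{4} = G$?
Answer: $-2306$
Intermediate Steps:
$p{\left(G,K \right)} = 4 G$
$y{\left(c \right)} = -4 - c^{\frac{3}{2}}$
$o{\left(j \right)} = -1 + 4 j$ ($o{\left(j \right)} = \left(0 + 4 j\right) - 1 = 4 j - 1 = -1 + 4 j$)
$- 65 o{\left(9 \right)} + y{\left(9 \right)} = - 65 \left(-1 + 4 \cdot 9\right) - \left(4 + 9^{\frac{3}{2}}\right) = - 65 \left(-1 + 36\right) - 31 = \left(-65\right) 35 - 31 = -2275 - 31 = -2306$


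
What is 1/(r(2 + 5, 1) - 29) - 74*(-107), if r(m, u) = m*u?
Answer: 174195/22 ≈ 7918.0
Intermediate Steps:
1/(r(2 + 5, 1) - 29) - 74*(-107) = 1/((2 + 5)*1 - 29) - 74*(-107) = 1/(7*1 - 29) + 7918 = 1/(7 - 29) + 7918 = 1/(-22) + 7918 = -1/22 + 7918 = 174195/22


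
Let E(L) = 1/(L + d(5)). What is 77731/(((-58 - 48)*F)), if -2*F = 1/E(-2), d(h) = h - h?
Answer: -77731/106 ≈ -733.31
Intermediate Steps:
d(h) = 0
E(L) = 1/L (E(L) = 1/(L + 0) = 1/L)
F = 1 (F = -1/(2*(1/(-2))) = -1/(2*(-½)) = -½*(-2) = 1)
77731/(((-58 - 48)*F)) = 77731/(((-58 - 48)*1)) = 77731/((-106*1)) = 77731/(-106) = 77731*(-1/106) = -77731/106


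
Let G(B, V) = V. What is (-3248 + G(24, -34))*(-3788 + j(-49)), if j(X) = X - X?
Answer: 12432216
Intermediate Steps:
j(X) = 0
(-3248 + G(24, -34))*(-3788 + j(-49)) = (-3248 - 34)*(-3788 + 0) = -3282*(-3788) = 12432216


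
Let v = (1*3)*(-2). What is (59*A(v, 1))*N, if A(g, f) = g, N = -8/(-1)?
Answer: -2832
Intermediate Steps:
N = 8 (N = -8*(-1) = 8)
v = -6 (v = 3*(-2) = -6)
(59*A(v, 1))*N = (59*(-6))*8 = -354*8 = -2832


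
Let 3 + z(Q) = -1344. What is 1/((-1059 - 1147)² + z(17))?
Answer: 1/4865089 ≈ 2.0555e-7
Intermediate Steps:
z(Q) = -1347 (z(Q) = -3 - 1344 = -1347)
1/((-1059 - 1147)² + z(17)) = 1/((-1059 - 1147)² - 1347) = 1/((-2206)² - 1347) = 1/(4866436 - 1347) = 1/4865089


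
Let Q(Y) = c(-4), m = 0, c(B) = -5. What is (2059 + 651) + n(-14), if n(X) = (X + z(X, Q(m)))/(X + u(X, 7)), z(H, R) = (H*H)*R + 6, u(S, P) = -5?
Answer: 2762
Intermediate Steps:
Q(Y) = -5
z(H, R) = 6 + R*H**2 (z(H, R) = H**2*R + 6 = R*H**2 + 6 = 6 + R*H**2)
n(X) = (6 + X - 5*X**2)/(-5 + X) (n(X) = (X + (6 - 5*X**2))/(X - 5) = (6 + X - 5*X**2)/(-5 + X))
(2059 + 651) + n(-14) = (2059 + 651) + (6 - 14 - 5*(-14)**2)/(-5 - 14) = 2710 + (6 - 14 - 5*196)/(-19) = 2710 - (6 - 14 - 980)/19 = 2710 - 1/19*(-988) = 2710 + 52 = 2762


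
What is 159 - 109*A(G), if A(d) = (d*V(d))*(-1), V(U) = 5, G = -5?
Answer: -2566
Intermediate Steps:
A(d) = -5*d (A(d) = (d*5)*(-1) = (5*d)*(-1) = -5*d)
159 - 109*A(G) = 159 - (-545)*(-5) = 159 - 109*25 = 159 - 2725 = -2566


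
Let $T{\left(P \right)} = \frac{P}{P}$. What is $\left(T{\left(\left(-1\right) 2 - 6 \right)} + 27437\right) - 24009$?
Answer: $3429$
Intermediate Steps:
$T{\left(P \right)} = 1$
$\left(T{\left(\left(-1\right) 2 - 6 \right)} + 27437\right) - 24009 = \left(1 + 27437\right) - 24009 = 27438 - 24009 = 3429$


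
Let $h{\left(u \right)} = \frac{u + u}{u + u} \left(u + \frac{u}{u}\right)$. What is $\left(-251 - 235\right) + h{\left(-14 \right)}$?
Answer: $-499$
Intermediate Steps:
$h{\left(u \right)} = 1 + u$ ($h{\left(u \right)} = \frac{2 u}{2 u} \left(u + 1\right) = 2 u \frac{1}{2 u} \left(1 + u\right) = 1 \left(1 + u\right) = 1 + u$)
$\left(-251 - 235\right) + h{\left(-14 \right)} = \left(-251 - 235\right) + \left(1 - 14\right) = -486 - 13 = -499$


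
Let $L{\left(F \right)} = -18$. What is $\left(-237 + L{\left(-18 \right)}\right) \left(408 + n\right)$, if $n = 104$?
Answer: $-130560$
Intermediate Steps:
$\left(-237 + L{\left(-18 \right)}\right) \left(408 + n\right) = \left(-237 - 18\right) \left(408 + 104\right) = \left(-255\right) 512 = -130560$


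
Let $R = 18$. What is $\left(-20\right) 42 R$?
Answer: $-15120$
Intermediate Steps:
$\left(-20\right) 42 R = \left(-20\right) 42 \cdot 18 = \left(-840\right) 18 = -15120$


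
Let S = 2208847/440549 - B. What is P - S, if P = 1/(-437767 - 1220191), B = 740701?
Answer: 541013043270083367/730411738942 ≈ 7.4070e+5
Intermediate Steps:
P = -1/1657958 (P = 1/(-1657958) = -1/1657958 ≈ -6.0315e-7)
S = -326312876002/440549 (S = 2208847/440549 - 1*740701 = 2208847*(1/440549) - 740701 = 2208847/440549 - 740701 = -326312876002/440549 ≈ -7.4070e+5)
P - S = -1/1657958 - 1*(-326312876002/440549) = -1/1657958 + 326312876002/440549 = 541013043270083367/730411738942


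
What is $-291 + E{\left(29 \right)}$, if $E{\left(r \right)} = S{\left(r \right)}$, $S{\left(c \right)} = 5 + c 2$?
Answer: $-228$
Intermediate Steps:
$S{\left(c \right)} = 5 + 2 c$
$E{\left(r \right)} = 5 + 2 r$
$-291 + E{\left(29 \right)} = -291 + \left(5 + 2 \cdot 29\right) = -291 + \left(5 + 58\right) = -291 + 63 = -228$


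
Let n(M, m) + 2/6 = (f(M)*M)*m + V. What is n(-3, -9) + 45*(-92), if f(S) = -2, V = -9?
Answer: -12610/3 ≈ -4203.3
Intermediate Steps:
n(M, m) = -28/3 - 2*M*m (n(M, m) = -1/3 + ((-2*M)*m - 9) = -1/3 + (-2*M*m - 9) = -1/3 + (-9 - 2*M*m) = -28/3 - 2*M*m)
n(-3, -9) + 45*(-92) = (-28/3 - 2*(-3)*(-9)) + 45*(-92) = (-28/3 - 54) - 4140 = -190/3 - 4140 = -12610/3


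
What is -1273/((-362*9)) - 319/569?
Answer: -314965/1853802 ≈ -0.16990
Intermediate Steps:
-1273/((-362*9)) - 319/569 = -1273/(-3258) - 319*1/569 = -1273*(-1/3258) - 319/569 = 1273/3258 - 319/569 = -314965/1853802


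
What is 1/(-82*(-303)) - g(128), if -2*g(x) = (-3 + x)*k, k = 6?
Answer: 9317251/24846 ≈ 375.00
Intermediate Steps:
g(x) = 9 - 3*x (g(x) = -(-3 + x)*6/2 = -(-18 + 6*x)/2 = 9 - 3*x)
1/(-82*(-303)) - g(128) = 1/(-82*(-303)) - (9 - 3*128) = 1/24846 - (9 - 384) = 1/24846 - 1*(-375) = 1/24846 + 375 = 9317251/24846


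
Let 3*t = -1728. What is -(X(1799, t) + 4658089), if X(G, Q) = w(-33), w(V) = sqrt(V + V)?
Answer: -4658089 - I*sqrt(66) ≈ -4.6581e+6 - 8.124*I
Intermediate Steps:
t = -576 (t = (1/3)*(-1728) = -576)
w(V) = sqrt(2)*sqrt(V) (w(V) = sqrt(2*V) = sqrt(2)*sqrt(V))
X(G, Q) = I*sqrt(66) (X(G, Q) = sqrt(2)*sqrt(-33) = sqrt(2)*(I*sqrt(33)) = I*sqrt(66))
-(X(1799, t) + 4658089) = -(I*sqrt(66) + 4658089) = -(4658089 + I*sqrt(66)) = -4658089 - I*sqrt(66)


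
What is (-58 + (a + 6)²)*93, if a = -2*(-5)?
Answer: 18414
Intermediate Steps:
a = 10
(-58 + (a + 6)²)*93 = (-58 + (10 + 6)²)*93 = (-58 + 16²)*93 = (-58 + 256)*93 = 198*93 = 18414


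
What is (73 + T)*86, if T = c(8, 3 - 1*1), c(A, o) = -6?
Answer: 5762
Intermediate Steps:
T = -6
(73 + T)*86 = (73 - 6)*86 = 67*86 = 5762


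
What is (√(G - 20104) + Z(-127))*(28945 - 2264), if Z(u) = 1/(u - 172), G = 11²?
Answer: -26681/299 + 26681*I*√19983 ≈ -89.234 + 3.7717e+6*I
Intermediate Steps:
G = 121
Z(u) = 1/(-172 + u)
(√(G - 20104) + Z(-127))*(28945 - 2264) = (√(121 - 20104) + 1/(-172 - 127))*(28945 - 2264) = (√(-19983) + 1/(-299))*26681 = (I*√19983 - 1/299)*26681 = (-1/299 + I*√19983)*26681 = -26681/299 + 26681*I*√19983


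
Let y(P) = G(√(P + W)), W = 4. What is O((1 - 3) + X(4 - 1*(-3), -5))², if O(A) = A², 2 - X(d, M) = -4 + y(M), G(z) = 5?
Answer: 1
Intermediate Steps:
y(P) = 5
X(d, M) = 1 (X(d, M) = 2 - (-4 + 5) = 2 - 1*1 = 2 - 1 = 1)
O((1 - 3) + X(4 - 1*(-3), -5))² = (((1 - 3) + 1)²)² = ((-2 + 1)²)² = ((-1)²)² = 1² = 1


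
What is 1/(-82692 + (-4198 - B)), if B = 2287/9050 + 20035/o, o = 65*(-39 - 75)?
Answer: -3353025/291336123746 ≈ -1.1509e-5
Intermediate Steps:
o = -7410 (o = 65*(-114) = -7410)
B = -8218504/3353025 (B = 2287/9050 + 20035/(-7410) = 2287*(1/9050) + 20035*(-1/7410) = 2287/9050 - 4007/1482 = -8218504/3353025 ≈ -2.4511)
1/(-82692 + (-4198 - B)) = 1/(-82692 + (-4198 - 1*(-8218504/3353025))) = 1/(-82692 + (-4198 + 8218504/3353025)) = 1/(-82692 - 14067780446/3353025) = 1/(-291336123746/3353025) = -3353025/291336123746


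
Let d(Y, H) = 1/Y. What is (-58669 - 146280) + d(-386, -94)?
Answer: -79110315/386 ≈ -2.0495e+5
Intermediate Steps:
(-58669 - 146280) + d(-386, -94) = (-58669 - 146280) + 1/(-386) = -204949 - 1/386 = -79110315/386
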